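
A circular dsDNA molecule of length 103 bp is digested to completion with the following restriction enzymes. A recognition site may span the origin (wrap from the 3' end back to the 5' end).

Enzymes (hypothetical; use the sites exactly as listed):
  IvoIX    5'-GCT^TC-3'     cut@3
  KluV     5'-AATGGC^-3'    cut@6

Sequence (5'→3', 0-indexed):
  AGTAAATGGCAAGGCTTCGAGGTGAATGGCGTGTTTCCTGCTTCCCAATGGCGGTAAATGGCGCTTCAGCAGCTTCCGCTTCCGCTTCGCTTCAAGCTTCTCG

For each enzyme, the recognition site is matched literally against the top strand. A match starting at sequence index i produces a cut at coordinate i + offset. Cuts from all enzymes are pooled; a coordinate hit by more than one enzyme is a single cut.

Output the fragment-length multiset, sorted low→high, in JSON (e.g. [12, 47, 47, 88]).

Scan for sites:
  IvoIX GCTTC/3: at [13, 39, 62, 71, 77, 83, 88, 95] ⇒ [16, 42, 65, 74, 80, 86, 91, 98]
  KluV AATGGC/6: at [4, 24, 46, 56] ⇒ [10, 30, 52, 62]

Pooled cuts: [10, 16, 30, 42, 52, 62, 65, 74, 80, 86, 91, 98]

Fragment lengths:
  10→16: 6 bp
  16→30: 14 bp
  30→42: 12 bp
  42→52: 10 bp
  52→62: 10 bp
  62→65: 3 bp
  65→74: 9 bp
  74→80: 6 bp
  80→86: 6 bp
  86→91: 5 bp
  91→98: 7 bp
  98→10 (wrap): 103-98+10 = 15 bp

[3,5,6,6,6,7,9,10,10,12,14,15]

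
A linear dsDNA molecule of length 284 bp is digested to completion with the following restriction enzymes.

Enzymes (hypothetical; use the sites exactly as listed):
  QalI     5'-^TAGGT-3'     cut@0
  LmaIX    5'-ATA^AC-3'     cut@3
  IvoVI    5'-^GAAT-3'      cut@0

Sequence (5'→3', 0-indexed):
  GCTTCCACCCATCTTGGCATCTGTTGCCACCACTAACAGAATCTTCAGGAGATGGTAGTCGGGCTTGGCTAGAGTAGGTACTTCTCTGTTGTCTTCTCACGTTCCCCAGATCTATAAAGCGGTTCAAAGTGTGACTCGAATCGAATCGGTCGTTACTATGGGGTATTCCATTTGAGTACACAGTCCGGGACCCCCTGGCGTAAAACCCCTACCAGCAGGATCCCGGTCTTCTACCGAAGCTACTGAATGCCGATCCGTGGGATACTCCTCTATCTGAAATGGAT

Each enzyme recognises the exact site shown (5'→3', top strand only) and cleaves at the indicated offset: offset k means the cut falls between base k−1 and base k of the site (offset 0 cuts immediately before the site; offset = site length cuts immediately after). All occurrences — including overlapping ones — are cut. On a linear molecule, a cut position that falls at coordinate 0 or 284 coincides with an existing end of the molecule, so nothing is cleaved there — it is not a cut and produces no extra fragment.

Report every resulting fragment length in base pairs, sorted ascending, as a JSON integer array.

[5,36,38,40,63,102]

Site scan:
  QalI (TAGGT, off=0): starts [74] → cuts [74]
  LmaIX (ATAAC, off=3): no sites
  IvoVI (GAAT, off=0): starts [38, 137, 142, 244] → cuts [38, 137, 142, 244]

Pooled cuts: [38, 74, 137, 142, 244]

Fragments:
  [0,38): 38 bp
  [38,74): 36 bp
  [74,137): 63 bp
  [137,142): 5 bp
  [142,244): 102 bp
  [244,284): 40 bp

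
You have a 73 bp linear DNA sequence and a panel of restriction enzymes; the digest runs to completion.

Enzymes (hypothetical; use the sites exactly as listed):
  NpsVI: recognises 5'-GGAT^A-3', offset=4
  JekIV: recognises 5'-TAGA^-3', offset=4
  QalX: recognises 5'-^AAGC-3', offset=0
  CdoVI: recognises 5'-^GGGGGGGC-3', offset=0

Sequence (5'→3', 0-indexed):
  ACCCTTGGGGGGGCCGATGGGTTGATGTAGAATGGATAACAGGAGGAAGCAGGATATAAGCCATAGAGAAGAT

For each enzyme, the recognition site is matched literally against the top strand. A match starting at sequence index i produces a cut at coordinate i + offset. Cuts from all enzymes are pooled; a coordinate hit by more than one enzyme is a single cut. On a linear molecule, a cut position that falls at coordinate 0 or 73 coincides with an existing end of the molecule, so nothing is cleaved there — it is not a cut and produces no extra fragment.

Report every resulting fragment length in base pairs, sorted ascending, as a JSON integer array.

[2,6,6,6,9,9,10,25]

Site scan:
  NpsVI (GGATA, off=4): starts [33, 51] → cuts [37, 55]
  JekIV (TAGA, off=4): starts [27, 63] → cuts [31, 67]
  QalX (AAGC, off=0): starts [46, 57] → cuts [46, 57]
  CdoVI (GGGGGGGC, off=0): starts [6] → cuts [6]

Pooled cuts: [6, 31, 37, 46, 55, 57, 67]

Fragment lengths:
  [0,6): 6 bp
  [6,31): 25 bp
  [31,37): 6 bp
  [37,46): 9 bp
  [46,55): 9 bp
  [55,57): 2 bp
  [57,67): 10 bp
  [67,73): 6 bp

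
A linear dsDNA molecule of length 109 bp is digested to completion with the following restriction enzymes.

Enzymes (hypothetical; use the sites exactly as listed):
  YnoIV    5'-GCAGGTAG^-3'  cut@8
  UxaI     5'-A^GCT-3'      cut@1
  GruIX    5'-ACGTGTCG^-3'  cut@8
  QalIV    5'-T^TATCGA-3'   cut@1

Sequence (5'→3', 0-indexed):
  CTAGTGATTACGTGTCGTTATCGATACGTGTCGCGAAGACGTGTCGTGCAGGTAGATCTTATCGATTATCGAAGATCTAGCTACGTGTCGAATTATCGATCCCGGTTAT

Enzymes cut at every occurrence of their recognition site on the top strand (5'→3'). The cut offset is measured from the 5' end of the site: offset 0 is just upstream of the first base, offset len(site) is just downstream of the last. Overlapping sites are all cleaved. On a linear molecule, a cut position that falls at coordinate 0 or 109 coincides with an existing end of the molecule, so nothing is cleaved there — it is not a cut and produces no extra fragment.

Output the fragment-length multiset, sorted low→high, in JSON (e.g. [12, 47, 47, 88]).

[1,3,4,7,9,11,13,13,15,16,17]

Site scan:
  YnoIV GCAGGTAG/8: at [47] ⇒ [55]
  UxaI AGCT/1: at [78] ⇒ [79]
  GruIX ACGTGTCG/8: at [9, 25, 38, 82] ⇒ [17, 33, 46, 90]
  QalIV TTATCGA/1: at [17, 58, 65, 92] ⇒ [18, 59, 66, 93]

All cut coordinates (distinct, sorted): [17, 18, 33, 46, 55, 59, 66, 79, 90, 93]

Fragment lengths:
  [0,17): 17 bp
  [17,18): 1 bp
  [18,33): 15 bp
  [33,46): 13 bp
  [46,55): 9 bp
  [55,59): 4 bp
  [59,66): 7 bp
  [66,79): 13 bp
  [79,90): 11 bp
  [90,93): 3 bp
  [93,109): 16 bp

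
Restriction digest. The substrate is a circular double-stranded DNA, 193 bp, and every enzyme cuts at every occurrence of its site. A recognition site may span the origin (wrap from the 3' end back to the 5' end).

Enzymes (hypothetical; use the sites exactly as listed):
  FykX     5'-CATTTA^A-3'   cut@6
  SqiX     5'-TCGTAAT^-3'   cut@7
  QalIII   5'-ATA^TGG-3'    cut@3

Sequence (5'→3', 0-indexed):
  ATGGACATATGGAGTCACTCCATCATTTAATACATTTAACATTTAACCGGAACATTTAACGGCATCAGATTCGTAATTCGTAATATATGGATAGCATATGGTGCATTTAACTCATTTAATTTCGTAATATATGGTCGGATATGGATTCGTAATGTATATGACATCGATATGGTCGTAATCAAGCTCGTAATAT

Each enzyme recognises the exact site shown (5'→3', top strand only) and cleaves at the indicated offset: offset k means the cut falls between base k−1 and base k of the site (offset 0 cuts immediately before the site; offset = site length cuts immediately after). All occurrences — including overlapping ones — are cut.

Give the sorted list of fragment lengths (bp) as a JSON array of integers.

Per-enzyme occurrences:
  FykX CATTTAA/6: at [23, 32, 39, 52, 103, 112] ⇒ [29, 38, 45, 58, 109, 118]
  SqiX TCGTAAT/7: at [70, 77, 121, 146, 172, 184] ⇒ [77, 84, 128, 153, 179, 191]
  QalIII ATATGG/3: at [6, 84, 95, 128, 138, 166, 191] ⇒ [1, 9, 87, 98, 131, 141, 169]

Pooled cuts: [1, 9, 29, 38, 45, 58, 77, 84, 87, 98, 109, 118, 128, 131, 141, 153, 169, 179, 191]

Fragments:
  1→9: 8 bp
  9→29: 20 bp
  29→38: 9 bp
  38→45: 7 bp
  45→58: 13 bp
  58→77: 19 bp
  77→84: 7 bp
  84→87: 3 bp
  87→98: 11 bp
  98→109: 11 bp
  109→118: 9 bp
  118→128: 10 bp
  128→131: 3 bp
  131→141: 10 bp
  141→153: 12 bp
  153→169: 16 bp
  169→179: 10 bp
  179→191: 12 bp
  191→1 (wrap): 193-191+1 = 3 bp

[3,3,3,7,7,8,9,9,10,10,10,11,11,12,12,13,16,19,20]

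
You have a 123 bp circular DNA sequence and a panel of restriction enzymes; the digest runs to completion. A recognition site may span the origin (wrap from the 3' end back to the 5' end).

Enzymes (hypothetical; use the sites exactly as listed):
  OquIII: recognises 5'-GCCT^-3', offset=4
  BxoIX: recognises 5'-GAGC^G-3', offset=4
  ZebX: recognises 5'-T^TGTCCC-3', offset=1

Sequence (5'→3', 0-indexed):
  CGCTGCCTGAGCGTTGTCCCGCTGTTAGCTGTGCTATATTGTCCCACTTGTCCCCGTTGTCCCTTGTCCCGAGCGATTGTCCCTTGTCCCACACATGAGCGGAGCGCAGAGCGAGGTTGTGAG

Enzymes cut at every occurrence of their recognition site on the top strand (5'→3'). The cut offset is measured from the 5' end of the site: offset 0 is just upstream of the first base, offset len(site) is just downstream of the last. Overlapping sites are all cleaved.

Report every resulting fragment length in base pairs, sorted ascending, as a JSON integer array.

[2,3,4,5,7,7,7,7,9,9,10,12,16,25]

Site scan:
  OquIII GCCT/4: at [4] ⇒ [8]
  BxoIX GAGCG/4: at [8, 70, 96, 101, 108, 120] ⇒ [1, 12, 74, 100, 105, 112]
  ZebX TTGTCCC/1: at [13, 38, 47, 56, 63, 76, 83] ⇒ [14, 39, 48, 57, 64, 77, 84]

Pooled cuts: [1, 8, 12, 14, 39, 48, 57, 64, 74, 77, 84, 100, 105, 112]

Fragment lengths:
  1→8: 7 bp
  8→12: 4 bp
  12→14: 2 bp
  14→39: 25 bp
  39→48: 9 bp
  48→57: 9 bp
  57→64: 7 bp
  64→74: 10 bp
  74→77: 3 bp
  77→84: 7 bp
  84→100: 16 bp
  100→105: 5 bp
  105→112: 7 bp
  112→1 (wrap): 123-112+1 = 12 bp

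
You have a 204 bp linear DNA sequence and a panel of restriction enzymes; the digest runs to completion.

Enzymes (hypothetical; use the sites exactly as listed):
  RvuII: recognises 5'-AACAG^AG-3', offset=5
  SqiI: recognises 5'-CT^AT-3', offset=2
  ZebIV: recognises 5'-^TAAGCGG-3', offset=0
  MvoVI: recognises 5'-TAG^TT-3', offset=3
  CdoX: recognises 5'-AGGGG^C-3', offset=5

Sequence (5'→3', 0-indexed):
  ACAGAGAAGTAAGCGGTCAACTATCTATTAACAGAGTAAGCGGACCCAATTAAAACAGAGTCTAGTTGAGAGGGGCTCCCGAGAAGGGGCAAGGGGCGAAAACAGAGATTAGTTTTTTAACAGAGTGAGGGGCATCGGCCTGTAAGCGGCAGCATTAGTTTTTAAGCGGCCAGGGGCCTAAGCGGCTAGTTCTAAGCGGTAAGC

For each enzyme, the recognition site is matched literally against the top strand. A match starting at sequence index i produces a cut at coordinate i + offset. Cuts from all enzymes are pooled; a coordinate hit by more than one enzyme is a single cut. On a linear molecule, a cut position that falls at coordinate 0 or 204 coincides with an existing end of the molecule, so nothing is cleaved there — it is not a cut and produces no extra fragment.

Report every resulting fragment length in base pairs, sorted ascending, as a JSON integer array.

[2,2,3,4,4,7,7,7,8,9,9,9,10,10,11,11,12,13,14,14,16,22]

Scan for sites:
  RvuII (AACAGAG, off=5): starts [29, 53, 100, 118] → cuts [34, 58, 105, 123]
  SqiI (CTAT, off=2): starts [20, 24] → cuts [22, 26]
  ZebIV (TAAGCGG, off=0): starts [9, 36, 142, 162, 178, 192] → cuts [9, 36, 142, 162, 178, 192]
  MvoVI (TAGTT, off=3): starts [62, 109, 155, 186] → cuts [65, 112, 158, 189]
  CdoX (AGGGGC, off=5): starts [70, 84, 91, 127, 171] → cuts [75, 89, 96, 132, 176]

All cut coordinates (distinct, sorted): [9, 22, 26, 34, 36, 58, 65, 75, 89, 96, 105, 112, 123, 132, 142, 158, 162, 176, 178, 189, 192]

Fragment lengths:
  [0,9): 9 bp
  [9,22): 13 bp
  [22,26): 4 bp
  [26,34): 8 bp
  [34,36): 2 bp
  [36,58): 22 bp
  [58,65): 7 bp
  [65,75): 10 bp
  [75,89): 14 bp
  [89,96): 7 bp
  [96,105): 9 bp
  [105,112): 7 bp
  [112,123): 11 bp
  [123,132): 9 bp
  [132,142): 10 bp
  [142,158): 16 bp
  [158,162): 4 bp
  [162,176): 14 bp
  [176,178): 2 bp
  [178,189): 11 bp
  [189,192): 3 bp
  [192,204): 12 bp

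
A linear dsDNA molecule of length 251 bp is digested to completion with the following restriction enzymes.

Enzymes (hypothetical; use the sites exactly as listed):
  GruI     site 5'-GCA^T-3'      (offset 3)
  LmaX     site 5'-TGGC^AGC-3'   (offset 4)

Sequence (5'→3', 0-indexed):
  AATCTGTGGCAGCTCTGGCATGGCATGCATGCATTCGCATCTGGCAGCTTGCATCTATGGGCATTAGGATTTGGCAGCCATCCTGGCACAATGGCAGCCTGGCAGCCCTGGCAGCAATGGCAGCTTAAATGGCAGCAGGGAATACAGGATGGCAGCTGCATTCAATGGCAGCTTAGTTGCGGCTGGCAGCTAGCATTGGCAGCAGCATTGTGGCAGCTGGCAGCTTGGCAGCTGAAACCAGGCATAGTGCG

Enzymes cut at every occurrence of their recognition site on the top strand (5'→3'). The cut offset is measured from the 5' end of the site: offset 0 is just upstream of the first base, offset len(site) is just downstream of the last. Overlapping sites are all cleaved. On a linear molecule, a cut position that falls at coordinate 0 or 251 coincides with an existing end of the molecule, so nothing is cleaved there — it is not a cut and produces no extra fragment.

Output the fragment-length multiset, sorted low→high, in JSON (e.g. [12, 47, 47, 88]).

Site scan:
  GruI GCAT/3: at [17, 22, 26, 30, 36, 50, 60, 157, 192, 204, 241] ⇒ [20, 25, 29, 33, 39, 53, 63, 160, 195, 207, 244]
  LmaX TGGCAGC/4: at [6, 41, 71, 91, 99, 108, 117, 129, 149, 165, 183, 196, 210, 217, 225] ⇒ [10, 45, 75, 95, 103, 112, 121, 133, 153, 169, 187, 200, 214, 221, 229]

All cut coordinates (distinct, sorted): [10, 20, 25, 29, 33, 39, 45, 53, 63, 75, 95, 103, 112, 121, 133, 153, 160, 169, 187, 195, 200, 207, 214, 221, 229, 244]

Fragment lengths:
  [0,10): 10 bp
  [10,20): 10 bp
  [20,25): 5 bp
  [25,29): 4 bp
  [29,33): 4 bp
  [33,39): 6 bp
  [39,45): 6 bp
  [45,53): 8 bp
  [53,63): 10 bp
  [63,75): 12 bp
  [75,95): 20 bp
  [95,103): 8 bp
  [103,112): 9 bp
  [112,121): 9 bp
  [121,133): 12 bp
  [133,153): 20 bp
  [153,160): 7 bp
  [160,169): 9 bp
  [169,187): 18 bp
  [187,195): 8 bp
  [195,200): 5 bp
  [200,207): 7 bp
  [207,214): 7 bp
  [214,221): 7 bp
  [221,229): 8 bp
  [229,244): 15 bp
  [244,251): 7 bp

[4,4,5,5,6,6,7,7,7,7,7,8,8,8,8,9,9,9,10,10,10,12,12,15,18,20,20]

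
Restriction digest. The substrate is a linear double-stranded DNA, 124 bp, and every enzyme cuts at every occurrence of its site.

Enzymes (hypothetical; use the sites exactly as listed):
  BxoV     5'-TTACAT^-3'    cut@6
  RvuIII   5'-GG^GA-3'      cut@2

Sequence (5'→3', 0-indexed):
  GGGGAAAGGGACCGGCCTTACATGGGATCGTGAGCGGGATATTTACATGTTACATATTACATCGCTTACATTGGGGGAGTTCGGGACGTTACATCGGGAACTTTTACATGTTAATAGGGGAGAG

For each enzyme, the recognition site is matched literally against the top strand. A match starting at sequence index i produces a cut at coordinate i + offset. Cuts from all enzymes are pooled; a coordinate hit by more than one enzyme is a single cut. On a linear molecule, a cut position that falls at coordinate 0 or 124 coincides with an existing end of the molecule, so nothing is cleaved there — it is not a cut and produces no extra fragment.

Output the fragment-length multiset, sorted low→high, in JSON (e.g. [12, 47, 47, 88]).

[2,3,3,5,5,6,7,7,8,9,10,10,11,12,12,14]

Scan for sites:
  BxoV TTACAT/6: at [17, 42, 49, 56, 65, 88, 103] ⇒ [23, 48, 55, 62, 71, 94, 109]
  RvuIII GGGA/2: at [1, 7, 23, 35, 74, 82, 95, 117] ⇒ [3, 9, 25, 37, 76, 84, 97, 119]

Pooled cuts: [3, 9, 23, 25, 37, 48, 55, 62, 71, 76, 84, 94, 97, 109, 119]

Fragment lengths:
  [0,3): 3 bp
  [3,9): 6 bp
  [9,23): 14 bp
  [23,25): 2 bp
  [25,37): 12 bp
  [37,48): 11 bp
  [48,55): 7 bp
  [55,62): 7 bp
  [62,71): 9 bp
  [71,76): 5 bp
  [76,84): 8 bp
  [84,94): 10 bp
  [94,97): 3 bp
  [97,109): 12 bp
  [109,119): 10 bp
  [119,124): 5 bp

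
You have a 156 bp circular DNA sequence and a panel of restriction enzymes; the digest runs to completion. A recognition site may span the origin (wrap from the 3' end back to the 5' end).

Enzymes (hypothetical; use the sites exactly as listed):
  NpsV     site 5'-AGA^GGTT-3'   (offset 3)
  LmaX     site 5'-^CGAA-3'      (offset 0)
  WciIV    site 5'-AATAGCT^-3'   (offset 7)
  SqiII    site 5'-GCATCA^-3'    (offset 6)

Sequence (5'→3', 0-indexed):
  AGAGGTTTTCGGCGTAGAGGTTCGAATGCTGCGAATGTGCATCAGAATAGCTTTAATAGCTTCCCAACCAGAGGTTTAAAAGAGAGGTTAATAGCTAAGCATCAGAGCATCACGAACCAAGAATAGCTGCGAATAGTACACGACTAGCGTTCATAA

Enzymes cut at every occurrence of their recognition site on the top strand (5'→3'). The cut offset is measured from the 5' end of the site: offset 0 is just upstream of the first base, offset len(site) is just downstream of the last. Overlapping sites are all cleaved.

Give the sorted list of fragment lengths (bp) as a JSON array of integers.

Per-enzyme occurrences:
  NpsV AGAGGTT/3: at [0, 15, 69, 82] ⇒ [3, 18, 72, 85]
  LmaX CGAA/0: at [22, 31, 112, 129] ⇒ [22, 31, 112, 129]
  WciIV AATAGCT/7: at [45, 54, 89, 121] ⇒ [52, 61, 96, 128]
  SqiII GCATCA/6: at [38, 98, 106] ⇒ [44, 104, 112]

Pooled cuts: [3, 18, 22, 31, 44, 52, 61, 72, 85, 96, 104, 112, 128, 129]

Fragment lengths:
  3→18: 15 bp
  18→22: 4 bp
  22→31: 9 bp
  31→44: 13 bp
  44→52: 8 bp
  52→61: 9 bp
  61→72: 11 bp
  72→85: 13 bp
  85→96: 11 bp
  96→104: 8 bp
  104→112: 8 bp
  112→128: 16 bp
  128→129: 1 bp
  129→3 (wrap): 156-129+3 = 30 bp

[1,4,8,8,8,9,9,11,11,13,13,15,16,30]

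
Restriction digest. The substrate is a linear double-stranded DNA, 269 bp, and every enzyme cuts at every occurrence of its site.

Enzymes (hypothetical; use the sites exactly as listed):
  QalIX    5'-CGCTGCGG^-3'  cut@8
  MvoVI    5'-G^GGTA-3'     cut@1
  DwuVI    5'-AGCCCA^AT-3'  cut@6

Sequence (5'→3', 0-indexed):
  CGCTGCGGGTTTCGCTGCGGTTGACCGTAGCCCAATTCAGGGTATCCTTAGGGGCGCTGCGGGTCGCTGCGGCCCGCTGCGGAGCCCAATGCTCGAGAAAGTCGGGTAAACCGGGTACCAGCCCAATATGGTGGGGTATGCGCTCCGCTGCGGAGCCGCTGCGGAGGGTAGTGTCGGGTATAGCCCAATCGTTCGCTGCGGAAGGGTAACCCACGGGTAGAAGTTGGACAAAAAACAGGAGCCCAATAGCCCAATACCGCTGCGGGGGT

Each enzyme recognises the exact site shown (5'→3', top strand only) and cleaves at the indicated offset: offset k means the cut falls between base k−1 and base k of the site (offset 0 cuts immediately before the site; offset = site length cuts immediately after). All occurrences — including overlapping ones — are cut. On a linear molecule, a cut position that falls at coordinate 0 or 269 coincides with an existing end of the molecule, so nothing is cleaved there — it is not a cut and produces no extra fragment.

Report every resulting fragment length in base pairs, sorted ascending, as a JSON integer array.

Scan for sites:
  QalIX (CGCTGCGG, off=8): starts [0, 12, 54, 64, 74, 145, 156, 193, 257] → cuts [8, 20, 62, 72, 82, 153, 164, 201, 265]
  MvoVI (GGGTA, off=1): starts [39, 103, 112, 133, 165, 175, 203, 214] → cuts [40, 104, 113, 134, 166, 176, 204, 215]
  DwuVI (AGCCCAAT, off=6): starts [28, 82, 119, 181, 239, 247] → cuts [34, 88, 125, 187, 245, 253]

All cut coordinates (distinct, sorted): [8, 20, 34, 40, 62, 72, 82, 88, 104, 113, 125, 134, 153, 164, 166, 176, 187, 201, 204, 215, 245, 253, 265]

Fragments:
  [0,8): 8 bp
  [8,20): 12 bp
  [20,34): 14 bp
  [34,40): 6 bp
  [40,62): 22 bp
  [62,72): 10 bp
  [72,82): 10 bp
  [82,88): 6 bp
  [88,104): 16 bp
  [104,113): 9 bp
  [113,125): 12 bp
  [125,134): 9 bp
  [134,153): 19 bp
  [153,164): 11 bp
  [164,166): 2 bp
  [166,176): 10 bp
  [176,187): 11 bp
  [187,201): 14 bp
  [201,204): 3 bp
  [204,215): 11 bp
  [215,245): 30 bp
  [245,253): 8 bp
  [253,265): 12 bp
  [265,269): 4 bp

[2,3,4,6,6,8,8,9,9,10,10,10,11,11,11,12,12,12,14,14,16,19,22,30]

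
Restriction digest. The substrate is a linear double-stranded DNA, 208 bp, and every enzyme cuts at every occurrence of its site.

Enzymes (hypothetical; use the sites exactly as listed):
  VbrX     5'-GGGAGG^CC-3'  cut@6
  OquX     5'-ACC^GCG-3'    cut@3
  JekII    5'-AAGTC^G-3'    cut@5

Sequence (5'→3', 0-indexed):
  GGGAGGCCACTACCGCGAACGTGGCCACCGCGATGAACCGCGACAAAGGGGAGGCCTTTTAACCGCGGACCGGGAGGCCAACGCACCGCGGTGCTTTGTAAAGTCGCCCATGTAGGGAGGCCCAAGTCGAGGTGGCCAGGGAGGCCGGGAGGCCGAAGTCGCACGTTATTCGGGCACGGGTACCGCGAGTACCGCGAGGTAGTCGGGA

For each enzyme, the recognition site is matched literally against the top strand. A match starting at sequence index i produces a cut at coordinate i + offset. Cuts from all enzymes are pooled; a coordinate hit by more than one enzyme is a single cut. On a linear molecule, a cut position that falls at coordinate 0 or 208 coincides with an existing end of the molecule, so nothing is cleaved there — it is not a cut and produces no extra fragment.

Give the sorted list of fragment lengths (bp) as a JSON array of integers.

Scan for sites:
  VbrX (GGGAGGCC, off=6): starts [0, 48, 71, 114, 138, 146] → cuts [6, 54, 77, 120, 144, 152]
  OquX (ACCGCG, off=3): starts [11, 26, 36, 61, 84, 181, 190] → cuts [14, 29, 39, 64, 87, 184, 193]
  JekII (AAGTCG, off=5): starts [100, 123, 155] → cuts [105, 128, 160]

Pooled cuts: [6, 14, 29, 39, 54, 64, 77, 87, 105, 120, 128, 144, 152, 160, 184, 193]

Fragments:
  [0,6): 6 bp
  [6,14): 8 bp
  [14,29): 15 bp
  [29,39): 10 bp
  [39,54): 15 bp
  [54,64): 10 bp
  [64,77): 13 bp
  [77,87): 10 bp
  [87,105): 18 bp
  [105,120): 15 bp
  [120,128): 8 bp
  [128,144): 16 bp
  [144,152): 8 bp
  [152,160): 8 bp
  [160,184): 24 bp
  [184,193): 9 bp
  [193,208): 15 bp

[6,8,8,8,8,9,10,10,10,13,15,15,15,15,16,18,24]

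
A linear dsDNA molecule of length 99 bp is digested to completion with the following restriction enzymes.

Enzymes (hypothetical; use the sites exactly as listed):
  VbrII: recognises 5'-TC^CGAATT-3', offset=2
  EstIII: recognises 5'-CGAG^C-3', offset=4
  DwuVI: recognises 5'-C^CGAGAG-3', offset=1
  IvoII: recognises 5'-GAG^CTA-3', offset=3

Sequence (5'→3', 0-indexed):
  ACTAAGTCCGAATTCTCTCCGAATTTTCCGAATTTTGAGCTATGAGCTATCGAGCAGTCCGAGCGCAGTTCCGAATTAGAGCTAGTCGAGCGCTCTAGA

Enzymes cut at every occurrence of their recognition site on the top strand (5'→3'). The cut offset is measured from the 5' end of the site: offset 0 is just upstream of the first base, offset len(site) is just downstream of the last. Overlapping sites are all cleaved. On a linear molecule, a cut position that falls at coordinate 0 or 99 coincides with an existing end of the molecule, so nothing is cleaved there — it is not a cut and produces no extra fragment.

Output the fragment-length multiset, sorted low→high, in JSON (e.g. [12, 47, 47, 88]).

[7,8,8,8,9,9,9,9,10,11,11]

Scan for sites:
  VbrII (TCCGAATT, off=2): starts [6, 17, 26, 69] → cuts [8, 19, 28, 71]
  EstIII (CGAGC, off=4): starts [50, 59, 86] → cuts [54, 63, 90]
  DwuVI (CCGAGAG, off=1): no sites
  IvoII (GAGCTA, off=3): starts [36, 43, 78] → cuts [39, 46, 81]

Pooled cuts: [8, 19, 28, 39, 46, 54, 63, 71, 81, 90]

Fragment lengths:
  [0,8): 8 bp
  [8,19): 11 bp
  [19,28): 9 bp
  [28,39): 11 bp
  [39,46): 7 bp
  [46,54): 8 bp
  [54,63): 9 bp
  [63,71): 8 bp
  [71,81): 10 bp
  [81,90): 9 bp
  [90,99): 9 bp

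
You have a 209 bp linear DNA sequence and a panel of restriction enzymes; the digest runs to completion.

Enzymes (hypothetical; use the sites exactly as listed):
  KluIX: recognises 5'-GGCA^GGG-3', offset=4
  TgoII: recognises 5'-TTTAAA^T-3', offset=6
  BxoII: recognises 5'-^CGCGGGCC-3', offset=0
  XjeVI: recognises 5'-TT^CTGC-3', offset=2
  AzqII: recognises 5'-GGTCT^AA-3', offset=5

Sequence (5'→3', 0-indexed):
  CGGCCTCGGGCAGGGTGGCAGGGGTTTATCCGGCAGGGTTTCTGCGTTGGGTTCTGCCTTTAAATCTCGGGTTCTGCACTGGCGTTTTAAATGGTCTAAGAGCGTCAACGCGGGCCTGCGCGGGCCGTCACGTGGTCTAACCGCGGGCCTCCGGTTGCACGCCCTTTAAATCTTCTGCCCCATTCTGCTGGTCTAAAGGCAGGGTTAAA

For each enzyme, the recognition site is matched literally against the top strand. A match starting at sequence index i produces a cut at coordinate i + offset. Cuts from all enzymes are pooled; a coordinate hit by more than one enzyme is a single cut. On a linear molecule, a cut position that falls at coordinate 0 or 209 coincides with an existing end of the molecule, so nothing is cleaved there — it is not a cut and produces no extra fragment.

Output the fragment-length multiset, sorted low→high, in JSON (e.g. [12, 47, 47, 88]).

Scan for sites:
  KluIX GGCAGGG/4: at [8, 16, 31, 197] ⇒ [12, 20, 35, 201]
  TgoII TTTAAAT/6: at [58, 85, 164] ⇒ [64, 91, 170]
  BxoII CGCGGGCC/0: at [108, 118, 141] ⇒ [108, 118, 141]
  XjeVI TTCTGC/2: at [39, 51, 71, 172, 182] ⇒ [41, 53, 73, 174, 184]
  AzqII GGTCTAA/5: at [92, 133, 189] ⇒ [97, 138, 194]

All cut coordinates (distinct, sorted): [12, 20, 35, 41, 53, 64, 73, 91, 97, 108, 118, 138, 141, 170, 174, 184, 194, 201]

Fragment lengths:
  [0,12): 12 bp
  [12,20): 8 bp
  [20,35): 15 bp
  [35,41): 6 bp
  [41,53): 12 bp
  [53,64): 11 bp
  [64,73): 9 bp
  [73,91): 18 bp
  [91,97): 6 bp
  [97,108): 11 bp
  [108,118): 10 bp
  [118,138): 20 bp
  [138,141): 3 bp
  [141,170): 29 bp
  [170,174): 4 bp
  [174,184): 10 bp
  [184,194): 10 bp
  [194,201): 7 bp
  [201,209): 8 bp

[3,4,6,6,7,8,8,9,10,10,10,11,11,12,12,15,18,20,29]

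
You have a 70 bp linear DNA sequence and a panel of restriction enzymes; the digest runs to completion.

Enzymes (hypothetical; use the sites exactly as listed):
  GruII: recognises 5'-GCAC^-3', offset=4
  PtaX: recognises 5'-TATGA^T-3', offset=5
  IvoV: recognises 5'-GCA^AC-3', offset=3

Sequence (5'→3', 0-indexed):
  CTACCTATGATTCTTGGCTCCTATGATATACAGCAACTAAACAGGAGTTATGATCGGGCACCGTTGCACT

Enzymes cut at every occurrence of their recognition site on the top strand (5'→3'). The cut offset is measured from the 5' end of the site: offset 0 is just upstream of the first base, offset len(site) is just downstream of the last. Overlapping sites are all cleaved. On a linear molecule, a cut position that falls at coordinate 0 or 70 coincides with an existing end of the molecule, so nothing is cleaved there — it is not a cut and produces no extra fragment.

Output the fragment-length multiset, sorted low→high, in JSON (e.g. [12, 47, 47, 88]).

Site scan:
  GruII GCAC/4: at [57, 65] ⇒ [61, 69]
  PtaX TATGAT/5: at [5, 21, 48] ⇒ [10, 26, 53]
  IvoV GCAAC/3: at [32] ⇒ [35]

Pooled cuts: [10, 26, 35, 53, 61, 69]

Fragments:
  [0,10): 10 bp
  [10,26): 16 bp
  [26,35): 9 bp
  [35,53): 18 bp
  [53,61): 8 bp
  [61,69): 8 bp
  [69,70): 1 bp

[1,8,8,9,10,16,18]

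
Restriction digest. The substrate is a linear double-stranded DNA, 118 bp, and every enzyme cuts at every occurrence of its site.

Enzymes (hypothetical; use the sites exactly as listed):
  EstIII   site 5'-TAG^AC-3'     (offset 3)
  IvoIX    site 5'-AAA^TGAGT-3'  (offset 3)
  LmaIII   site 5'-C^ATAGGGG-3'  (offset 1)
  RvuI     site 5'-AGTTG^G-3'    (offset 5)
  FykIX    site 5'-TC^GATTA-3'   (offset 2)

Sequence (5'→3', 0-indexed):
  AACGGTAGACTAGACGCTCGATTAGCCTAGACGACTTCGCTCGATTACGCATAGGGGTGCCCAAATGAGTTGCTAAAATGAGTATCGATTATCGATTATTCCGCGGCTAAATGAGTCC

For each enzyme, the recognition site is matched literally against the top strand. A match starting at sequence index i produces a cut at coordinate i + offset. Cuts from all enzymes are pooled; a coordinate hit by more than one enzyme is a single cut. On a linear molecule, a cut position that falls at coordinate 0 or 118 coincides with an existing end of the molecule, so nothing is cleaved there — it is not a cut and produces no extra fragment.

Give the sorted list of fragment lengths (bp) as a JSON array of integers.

Per-enzyme occurrences:
  EstIII (TAGAC, off=3): starts [5, 10, 27] → cuts [8, 13, 30]
  IvoIX (AAATGAGT, off=3): starts [62, 75, 108] → cuts [65, 78, 111]
  LmaIII (CATAGGGG, off=1): starts [49] → cuts [50]
  RvuI (AGTTGG, off=5): no sites
  FykIX (TCGATTA, off=2): starts [17, 40, 84, 91] → cuts [19, 42, 86, 93]

Pooled cuts: [8, 13, 19, 30, 42, 50, 65, 78, 86, 93, 111]

Fragments:
  [0,8): 8 bp
  [8,13): 5 bp
  [13,19): 6 bp
  [19,30): 11 bp
  [30,42): 12 bp
  [42,50): 8 bp
  [50,65): 15 bp
  [65,78): 13 bp
  [78,86): 8 bp
  [86,93): 7 bp
  [93,111): 18 bp
  [111,118): 7 bp

[5,6,7,7,8,8,8,11,12,13,15,18]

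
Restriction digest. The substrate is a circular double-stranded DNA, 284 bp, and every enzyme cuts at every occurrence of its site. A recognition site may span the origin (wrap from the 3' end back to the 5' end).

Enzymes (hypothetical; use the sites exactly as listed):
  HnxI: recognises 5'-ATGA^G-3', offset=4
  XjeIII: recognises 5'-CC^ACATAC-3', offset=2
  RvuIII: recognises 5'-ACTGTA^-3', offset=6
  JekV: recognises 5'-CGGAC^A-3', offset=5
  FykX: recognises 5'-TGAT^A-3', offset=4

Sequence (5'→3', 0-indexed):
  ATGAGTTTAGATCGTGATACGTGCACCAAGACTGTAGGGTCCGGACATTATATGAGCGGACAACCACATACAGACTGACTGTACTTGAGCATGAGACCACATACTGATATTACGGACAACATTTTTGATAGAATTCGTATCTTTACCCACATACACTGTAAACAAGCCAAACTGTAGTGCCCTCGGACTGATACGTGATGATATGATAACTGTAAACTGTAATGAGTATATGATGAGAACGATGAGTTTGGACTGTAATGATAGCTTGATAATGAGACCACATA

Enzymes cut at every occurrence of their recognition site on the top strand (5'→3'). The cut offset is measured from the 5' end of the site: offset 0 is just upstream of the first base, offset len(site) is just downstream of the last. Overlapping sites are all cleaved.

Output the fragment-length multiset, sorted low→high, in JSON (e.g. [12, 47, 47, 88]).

Per-enzyme occurrences:
  HnxI ATGAG/4: at [0, 51, 90, 221, 232, 241, 271] ⇒ [4, 55, 94, 225, 236, 245, 275]
  XjeIII CCACATAC/2: at [63, 96, 146] ⇒ [65, 98, 148]
  RvuIII ACTGTA/6: at [30, 77, 154, 170, 208, 215, 251] ⇒ [36, 83, 160, 176, 214, 221, 257]
  JekV CGGACA/5: at [41, 56, 112] ⇒ [46, 61, 117]
  FykX TGATA/4: at [14, 104, 125, 188, 198, 203, 258, 266] ⇒ [18, 108, 129, 192, 202, 207, 262, 270]

All cut coordinates (distinct, sorted): [4, 18, 36, 46, 55, 61, 65, 83, 94, 98, 108, 117, 129, 148, 160, 176, 192, 202, 207, 214, 221, 225, 236, 245, 257, 262, 270, 275]

Fragments:
  4→18: 14 bp
  18→36: 18 bp
  36→46: 10 bp
  46→55: 9 bp
  55→61: 6 bp
  61→65: 4 bp
  65→83: 18 bp
  83→94: 11 bp
  94→98: 4 bp
  98→108: 10 bp
  108→117: 9 bp
  117→129: 12 bp
  129→148: 19 bp
  148→160: 12 bp
  160→176: 16 bp
  176→192: 16 bp
  192→202: 10 bp
  202→207: 5 bp
  207→214: 7 bp
  214→221: 7 bp
  221→225: 4 bp
  225→236: 11 bp
  236→245: 9 bp
  245→257: 12 bp
  257→262: 5 bp
  262→270: 8 bp
  270→275: 5 bp
  275→4 (wrap): 284-275+4 = 13 bp

[4,4,4,5,5,5,6,7,7,8,9,9,9,10,10,10,11,11,12,12,12,13,14,16,16,18,18,19]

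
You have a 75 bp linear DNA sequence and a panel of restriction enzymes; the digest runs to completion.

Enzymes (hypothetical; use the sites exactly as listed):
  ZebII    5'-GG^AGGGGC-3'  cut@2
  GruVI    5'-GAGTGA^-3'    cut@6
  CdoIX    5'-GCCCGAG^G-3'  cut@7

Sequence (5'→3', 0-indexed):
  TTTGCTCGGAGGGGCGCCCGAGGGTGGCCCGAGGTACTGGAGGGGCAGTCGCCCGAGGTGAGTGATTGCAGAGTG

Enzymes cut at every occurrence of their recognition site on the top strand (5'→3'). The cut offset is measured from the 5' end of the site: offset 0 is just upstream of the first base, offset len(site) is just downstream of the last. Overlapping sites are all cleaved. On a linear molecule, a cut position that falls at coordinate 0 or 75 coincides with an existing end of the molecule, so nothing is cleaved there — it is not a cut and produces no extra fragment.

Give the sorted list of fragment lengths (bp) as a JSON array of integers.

[7,8,9,10,11,13,17]

Per-enzyme occurrences:
  ZebII (GGAGGGGC, off=2): starts [7, 38] → cuts [9, 40]
  GruVI (GAGTGA, off=6): starts [59] → cuts [65]
  CdoIX (GCCCGAGG, off=7): starts [15, 26, 50] → cuts [22, 33, 57]

All cut coordinates (distinct, sorted): [9, 22, 33, 40, 57, 65]

Fragment lengths:
  [0,9): 9 bp
  [9,22): 13 bp
  [22,33): 11 bp
  [33,40): 7 bp
  [40,57): 17 bp
  [57,65): 8 bp
  [65,75): 10 bp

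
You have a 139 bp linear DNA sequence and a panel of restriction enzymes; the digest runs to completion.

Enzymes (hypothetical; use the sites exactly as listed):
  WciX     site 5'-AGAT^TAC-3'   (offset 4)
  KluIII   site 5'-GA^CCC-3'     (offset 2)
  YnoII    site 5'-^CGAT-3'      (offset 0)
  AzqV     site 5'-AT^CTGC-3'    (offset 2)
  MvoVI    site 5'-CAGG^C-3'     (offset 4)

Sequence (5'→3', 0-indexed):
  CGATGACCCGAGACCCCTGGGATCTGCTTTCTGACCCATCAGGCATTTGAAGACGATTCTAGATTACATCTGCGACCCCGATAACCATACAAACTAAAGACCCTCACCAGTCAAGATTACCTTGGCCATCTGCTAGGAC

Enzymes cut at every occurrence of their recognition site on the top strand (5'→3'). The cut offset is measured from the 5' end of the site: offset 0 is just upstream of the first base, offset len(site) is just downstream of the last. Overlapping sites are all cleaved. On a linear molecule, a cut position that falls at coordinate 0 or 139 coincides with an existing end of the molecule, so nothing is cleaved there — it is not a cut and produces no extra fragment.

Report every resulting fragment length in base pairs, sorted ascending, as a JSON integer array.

[3,5,6,6,7,9,10,10,10,11,11,12,17,22]

Scan for sites:
  WciX (AGATTAC, off=4): starts [60, 113] → cuts [64, 117]
  KluIII (GACCC, off=2): starts [4, 11, 32, 73, 98] → cuts [6, 13, 34, 75, 100]
  YnoII (CGAT, off=0): starts [0, 53, 78] → cuts [53, 78] (position 0 is a terminus of the linear molecule — no cut)
  AzqV (ATCTGC, off=2): starts [21, 67, 127] → cuts [23, 69, 129]
  MvoVI (CAGGC, off=4): starts [39] → cuts [43]

Pooled cuts: [6, 13, 23, 34, 43, 53, 64, 69, 75, 78, 100, 117, 129]

Fragments:
  [0,6): 6 bp
  [6,13): 7 bp
  [13,23): 10 bp
  [23,34): 11 bp
  [34,43): 9 bp
  [43,53): 10 bp
  [53,64): 11 bp
  [64,69): 5 bp
  [69,75): 6 bp
  [75,78): 3 bp
  [78,100): 22 bp
  [100,117): 17 bp
  [117,129): 12 bp
  [129,139): 10 bp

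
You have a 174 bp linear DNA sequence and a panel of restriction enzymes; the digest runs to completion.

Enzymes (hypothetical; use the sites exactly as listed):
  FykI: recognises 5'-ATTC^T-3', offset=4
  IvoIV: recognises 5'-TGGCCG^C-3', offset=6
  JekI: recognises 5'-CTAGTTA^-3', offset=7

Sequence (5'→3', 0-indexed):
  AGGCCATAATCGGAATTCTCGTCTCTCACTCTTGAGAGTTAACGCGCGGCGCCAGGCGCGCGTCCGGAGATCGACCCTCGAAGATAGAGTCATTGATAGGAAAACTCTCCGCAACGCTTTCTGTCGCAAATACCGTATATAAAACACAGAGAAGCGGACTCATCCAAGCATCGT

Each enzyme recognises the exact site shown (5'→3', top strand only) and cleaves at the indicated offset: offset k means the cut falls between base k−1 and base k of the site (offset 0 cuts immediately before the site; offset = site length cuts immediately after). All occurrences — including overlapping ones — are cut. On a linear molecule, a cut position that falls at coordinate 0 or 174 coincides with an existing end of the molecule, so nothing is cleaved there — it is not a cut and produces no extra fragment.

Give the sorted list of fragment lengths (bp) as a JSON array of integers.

[18,156]

Per-enzyme occurrences:
  FykI ATTCT/4: at [14] ⇒ [18]
  IvoIV (TGGCCGC, off=6): no sites
  JekI (CTAGTTA, off=7): no sites

Pooled cuts: [18]

Fragment lengths:
  [0,18): 18 bp
  [18,174): 156 bp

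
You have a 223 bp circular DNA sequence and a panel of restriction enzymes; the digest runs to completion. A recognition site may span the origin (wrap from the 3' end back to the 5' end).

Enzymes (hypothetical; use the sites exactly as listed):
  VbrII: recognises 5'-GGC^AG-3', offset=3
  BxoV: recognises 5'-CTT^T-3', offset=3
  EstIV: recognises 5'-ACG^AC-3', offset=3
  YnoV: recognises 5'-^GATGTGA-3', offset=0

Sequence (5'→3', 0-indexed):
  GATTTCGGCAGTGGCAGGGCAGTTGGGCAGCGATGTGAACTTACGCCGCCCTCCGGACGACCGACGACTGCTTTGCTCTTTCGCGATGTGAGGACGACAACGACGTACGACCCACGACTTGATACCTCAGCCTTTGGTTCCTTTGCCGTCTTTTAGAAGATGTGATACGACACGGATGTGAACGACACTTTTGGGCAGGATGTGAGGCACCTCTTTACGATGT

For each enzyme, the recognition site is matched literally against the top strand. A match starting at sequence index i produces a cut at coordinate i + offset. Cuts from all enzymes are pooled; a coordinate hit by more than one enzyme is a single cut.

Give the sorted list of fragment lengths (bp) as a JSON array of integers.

Scan for sites:
  VbrII (GGCAG, off=3): starts [6, 12, 17, 25, 193] → cuts [9, 15, 20, 28, 196]
  BxoV (CTTT, off=3): starts [70, 77, 131, 140, 149, 187, 212] → cuts [73, 80, 134, 143, 152, 190, 215]
  EstIV (ACGAC, off=3): starts [56, 63, 93, 99, 106, 113, 166, 181] → cuts [59, 66, 96, 102, 109, 116, 169, 184]
  YnoV (GATGTGA, off=0): starts [31, 84, 158, 174, 198, 218] → cuts [31, 84, 158, 174, 198, 218]

Pooled cuts: [9, 15, 20, 28, 31, 59, 66, 73, 80, 84, 96, 102, 109, 116, 134, 143, 152, 158, 169, 174, 184, 190, 196, 198, 215, 218]

Fragment lengths:
  9→15: 6 bp
  15→20: 5 bp
  20→28: 8 bp
  28→31: 3 bp
  31→59: 28 bp
  59→66: 7 bp
  66→73: 7 bp
  73→80: 7 bp
  80→84: 4 bp
  84→96: 12 bp
  96→102: 6 bp
  102→109: 7 bp
  109→116: 7 bp
  116→134: 18 bp
  134→143: 9 bp
  143→152: 9 bp
  152→158: 6 bp
  158→169: 11 bp
  169→174: 5 bp
  174→184: 10 bp
  184→190: 6 bp
  190→196: 6 bp
  196→198: 2 bp
  198→215: 17 bp
  215→218: 3 bp
  218→9 (wrap): 223-218+9 = 14 bp

[2,3,3,4,5,5,6,6,6,6,6,7,7,7,7,7,8,9,9,10,11,12,14,17,18,28]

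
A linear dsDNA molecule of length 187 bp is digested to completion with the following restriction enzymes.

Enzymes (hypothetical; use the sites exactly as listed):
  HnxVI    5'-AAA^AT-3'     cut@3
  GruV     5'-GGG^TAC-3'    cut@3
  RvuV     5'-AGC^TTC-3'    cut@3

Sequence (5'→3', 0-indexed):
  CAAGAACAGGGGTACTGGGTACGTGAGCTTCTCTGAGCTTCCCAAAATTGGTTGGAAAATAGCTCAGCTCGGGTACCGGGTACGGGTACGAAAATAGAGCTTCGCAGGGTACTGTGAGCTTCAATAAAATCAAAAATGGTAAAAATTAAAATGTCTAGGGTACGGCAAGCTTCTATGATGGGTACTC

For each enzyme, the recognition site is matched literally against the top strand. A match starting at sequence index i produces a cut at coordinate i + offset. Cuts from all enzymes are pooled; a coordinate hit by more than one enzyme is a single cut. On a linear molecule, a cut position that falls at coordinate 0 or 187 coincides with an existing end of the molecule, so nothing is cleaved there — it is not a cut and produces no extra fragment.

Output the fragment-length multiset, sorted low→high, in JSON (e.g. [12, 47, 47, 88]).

Per-enzyme occurrences:
  HnxVI (AAAAT, off=3): starts [43, 55, 90, 125, 132, 141, 147] → cuts [46, 58, 93, 128, 135, 144, 150]
  GruV (GGGTAC, off=3): starts [9, 16, 70, 77, 83, 106, 157, 179] → cuts [12, 19, 73, 80, 86, 109, 160, 182]
  RvuV (AGCTTC, off=3): starts [25, 35, 97, 116, 167] → cuts [28, 38, 100, 119, 170]

All cut coordinates (distinct, sorted): [12, 19, 28, 38, 46, 58, 73, 80, 86, 93, 100, 109, 119, 128, 135, 144, 150, 160, 170, 182]

Fragments:
  [0,12): 12 bp
  [12,19): 7 bp
  [19,28): 9 bp
  [28,38): 10 bp
  [38,46): 8 bp
  [46,58): 12 bp
  [58,73): 15 bp
  [73,80): 7 bp
  [80,86): 6 bp
  [86,93): 7 bp
  [93,100): 7 bp
  [100,109): 9 bp
  [109,119): 10 bp
  [119,128): 9 bp
  [128,135): 7 bp
  [135,144): 9 bp
  [144,150): 6 bp
  [150,160): 10 bp
  [160,170): 10 bp
  [170,182): 12 bp
  [182,187): 5 bp

[5,6,6,7,7,7,7,7,8,9,9,9,9,10,10,10,10,12,12,12,15]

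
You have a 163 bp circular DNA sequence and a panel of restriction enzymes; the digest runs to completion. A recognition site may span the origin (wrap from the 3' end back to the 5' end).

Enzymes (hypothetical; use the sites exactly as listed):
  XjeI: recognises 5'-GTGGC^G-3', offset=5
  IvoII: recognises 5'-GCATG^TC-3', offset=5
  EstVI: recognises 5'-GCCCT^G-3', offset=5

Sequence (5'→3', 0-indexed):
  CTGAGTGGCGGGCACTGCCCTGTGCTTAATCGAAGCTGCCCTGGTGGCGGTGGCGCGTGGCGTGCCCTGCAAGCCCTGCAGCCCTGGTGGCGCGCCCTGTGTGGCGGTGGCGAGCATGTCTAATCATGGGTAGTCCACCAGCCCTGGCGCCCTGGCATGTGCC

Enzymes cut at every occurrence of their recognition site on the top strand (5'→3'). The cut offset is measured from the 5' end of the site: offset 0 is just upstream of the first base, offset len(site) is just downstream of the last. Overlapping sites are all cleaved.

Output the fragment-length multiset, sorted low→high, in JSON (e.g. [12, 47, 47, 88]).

Scan for sites:
  XjeI (GTGGCG, off=5): starts [4, 43, 49, 56, 86, 100, 106] → cuts [9, 48, 54, 61, 91, 105, 111]
  IvoII (GCATGTC, off=5): starts [113] → cuts [118]
  EstVI (GCCCTG, off=5): starts [16, 37, 63, 72, 80, 93, 140, 148, 160] → cuts [2, 21, 42, 68, 77, 85, 98, 145, 153]

Pooled cuts: [2, 9, 21, 42, 48, 54, 61, 68, 77, 85, 91, 98, 105, 111, 118, 145, 153]

Fragments:
  2→9: 7 bp
  9→21: 12 bp
  21→42: 21 bp
  42→48: 6 bp
  48→54: 6 bp
  54→61: 7 bp
  61→68: 7 bp
  68→77: 9 bp
  77→85: 8 bp
  85→91: 6 bp
  91→98: 7 bp
  98→105: 7 bp
  105→111: 6 bp
  111→118: 7 bp
  118→145: 27 bp
  145→153: 8 bp
  153→2 (wrap): 163-153+2 = 12 bp

[6,6,6,6,7,7,7,7,7,7,8,8,9,12,12,21,27]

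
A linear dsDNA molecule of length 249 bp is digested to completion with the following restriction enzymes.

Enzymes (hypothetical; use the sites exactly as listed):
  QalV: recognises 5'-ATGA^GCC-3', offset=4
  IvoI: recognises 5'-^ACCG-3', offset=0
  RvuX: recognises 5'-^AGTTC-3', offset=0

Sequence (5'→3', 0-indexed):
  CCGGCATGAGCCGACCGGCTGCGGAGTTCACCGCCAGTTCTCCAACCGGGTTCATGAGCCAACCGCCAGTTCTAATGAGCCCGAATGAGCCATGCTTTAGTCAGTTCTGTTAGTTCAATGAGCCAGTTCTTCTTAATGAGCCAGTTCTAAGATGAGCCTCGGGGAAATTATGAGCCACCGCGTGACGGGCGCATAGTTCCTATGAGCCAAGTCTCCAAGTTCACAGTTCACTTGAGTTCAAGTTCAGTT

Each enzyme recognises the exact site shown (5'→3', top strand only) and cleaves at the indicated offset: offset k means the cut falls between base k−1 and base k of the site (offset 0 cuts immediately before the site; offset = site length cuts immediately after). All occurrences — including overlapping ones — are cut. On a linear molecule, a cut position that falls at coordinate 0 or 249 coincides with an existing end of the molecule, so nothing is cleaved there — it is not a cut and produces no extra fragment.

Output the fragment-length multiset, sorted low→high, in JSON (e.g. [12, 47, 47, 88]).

Per-enzyme occurrences:
  QalV (ATGAGCC, off=4): starts [5, 53, 74, 84, 117, 135, 151, 169, 201] → cuts [9, 57, 78, 88, 121, 139, 155, 173, 205]
  IvoI (ACCG, off=0): starts [13, 29, 44, 61, 176] → cuts [13, 29, 44, 61, 176]
  RvuX (AGTTC, off=0): starts [24, 35, 67, 102, 111, 124, 142, 194, 217, 224, 234, 240] → cuts [24, 35, 67, 102, 111, 124, 142, 194, 217, 224, 234, 240]

All cut coordinates (distinct, sorted): [9, 13, 24, 29, 35, 44, 57, 61, 67, 78, 88, 102, 111, 121, 124, 139, 142, 155, 173, 176, 194, 205, 217, 224, 234, 240]

Fragments:
  [0,9): 9 bp
  [9,13): 4 bp
  [13,24): 11 bp
  [24,29): 5 bp
  [29,35): 6 bp
  [35,44): 9 bp
  [44,57): 13 bp
  [57,61): 4 bp
  [61,67): 6 bp
  [67,78): 11 bp
  [78,88): 10 bp
  [88,102): 14 bp
  [102,111): 9 bp
  [111,121): 10 bp
  [121,124): 3 bp
  [124,139): 15 bp
  [139,142): 3 bp
  [142,155): 13 bp
  [155,173): 18 bp
  [173,176): 3 bp
  [176,194): 18 bp
  [194,205): 11 bp
  [205,217): 12 bp
  [217,224): 7 bp
  [224,234): 10 bp
  [234,240): 6 bp
  [240,249): 9 bp

[3,3,3,4,4,5,6,6,6,7,9,9,9,9,10,10,10,11,11,11,12,13,13,14,15,18,18]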